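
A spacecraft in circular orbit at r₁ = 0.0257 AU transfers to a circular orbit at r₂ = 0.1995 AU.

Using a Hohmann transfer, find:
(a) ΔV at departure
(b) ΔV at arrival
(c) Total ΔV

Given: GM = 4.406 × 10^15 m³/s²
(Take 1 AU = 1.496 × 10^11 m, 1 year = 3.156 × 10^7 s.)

Convert to SI: r₁ = 0.0257 AU = 3.84472e+09 m; r₂ = 0.1995 AU = 2.98452e+10 m.
Transfer semi-major axis: a_t = (r₁ + r₂)/2 = (3.84472e+09 + 2.98452e+10)/2 = 1.6845e+10 m.
Circular speeds: v₁ = √(GM/r₁) = 1070.51 m/s, v₂ = √(GM/r₂) = 384.224 m/s.
Transfer speeds (vis-viva v² = GM(2/r − 1/a_t)): v₁ᵗ = 1424.93 m/s, v₂ᵗ = 183.562 m/s.
(a) ΔV₁ = |v₁ᵗ − v₁| ≈ 354.4 m/s = 0.07477 AU/year.
(b) ΔV₂ = |v₂ − v₂ᵗ| ≈ 200.7 m/s = 0.04233 AU/year.
(c) ΔV_total = ΔV₁ + ΔV₂ ≈ 555.1 m/s = 0.1171 AU/year.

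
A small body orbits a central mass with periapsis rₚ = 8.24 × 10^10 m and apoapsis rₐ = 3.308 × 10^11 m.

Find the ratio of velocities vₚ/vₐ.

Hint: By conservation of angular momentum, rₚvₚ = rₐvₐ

Conservation of angular momentum gives rₚvₚ = rₐvₐ, so vₚ/vₐ = rₐ/rₚ.
vₚ/vₐ = 3.308e+11 / 8.24e+10 ≈ 4.015.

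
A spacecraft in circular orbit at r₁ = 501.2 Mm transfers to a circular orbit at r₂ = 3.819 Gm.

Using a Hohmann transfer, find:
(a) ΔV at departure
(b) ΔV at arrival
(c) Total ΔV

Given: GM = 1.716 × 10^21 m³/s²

Convert to SI: r₁ = 501.2 Mm = 5.012e+08 m; r₂ = 3.819 Gm = 3.819e+09 m.
Transfer semi-major axis: a_t = (r₁ + r₂)/2 = (5.012e+08 + 3.819e+09)/2 = 2.1601e+09 m.
Circular speeds: v₁ = √(GM/r₁) = 1.85035e+06 m/s, v₂ = √(GM/r₂) = 670323 m/s.
Transfer speeds (vis-viva v² = GM(2/r − 1/a_t)): v₁ᵗ = 2.46032e+06 m/s, v₂ᵗ = 322888 m/s.
(a) ΔV₁ = |v₁ᵗ − v₁| ≈ 6.1e+05 m/s = 610 km/s.
(b) ΔV₂ = |v₂ − v₂ᵗ| ≈ 3.474e+05 m/s = 347.4 km/s.
(c) ΔV_total = ΔV₁ + ΔV₂ ≈ 9.574e+05 m/s = 957.4 km/s.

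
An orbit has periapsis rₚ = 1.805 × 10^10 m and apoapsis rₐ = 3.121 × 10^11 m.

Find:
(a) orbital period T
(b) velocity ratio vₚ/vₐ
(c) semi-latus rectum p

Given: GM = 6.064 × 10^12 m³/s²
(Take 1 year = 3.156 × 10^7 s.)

(a) With a = (rₚ + rₐ)/2 = 1.65075e+11 m, T = 2π √(a³/GM) = 2π √((1.65075e+11)³/6.064e+12) s ≈ 1.711e+11 s
(b) Conservation of angular momentum (rₚvₚ = rₐvₐ) gives vₚ/vₐ = rₐ/rₚ = 3.121e+11/1.805e+10 ≈ 17.29
(c) From a = (rₚ + rₐ)/2 = 1.65075e+11 m and e = (rₐ − rₚ)/(rₐ + rₚ) = 0.890656, p = a(1 − e²) = 1.65075e+11 · (1 − (0.890656)²) ≈ 3.413e+10 m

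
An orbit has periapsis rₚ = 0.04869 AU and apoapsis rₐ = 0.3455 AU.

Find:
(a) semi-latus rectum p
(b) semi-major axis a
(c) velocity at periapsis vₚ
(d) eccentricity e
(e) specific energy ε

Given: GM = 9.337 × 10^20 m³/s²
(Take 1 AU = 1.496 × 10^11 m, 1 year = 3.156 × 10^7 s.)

Convert to SI: rₚ = 0.04869 AU = 7.28402e+09 m; rₐ = 0.3455 AU = 5.16868e+10 m.
(a) From a = (rₚ + rₐ)/2 = 2.94854e+10 m and e = (rₐ − rₚ)/(rₐ + rₚ) = 0.752962, p = a(1 − e²) = 2.94854e+10 · (1 − (0.752962)²) ≈ 1.277e+10 m
(b) a = (rₚ + rₐ)/2 = (7.28402e+09 + 5.16868e+10)/2 ≈ 2.949e+10 m
(c) With a = (rₚ + rₐ)/2 = 2.94854e+10 m, vₚ = √(GM (2/rₚ − 1/a)) = √(9.337e+20 · (2/7.28402e+09 − 1/2.94854e+10)) m/s ≈ 4.74e+05 m/s
(d) e = (rₐ − rₚ)/(rₐ + rₚ) = (5.16868e+10 − 7.28402e+09)/(5.16868e+10 + 7.28402e+09) ≈ 0.753
(e) With a = (rₚ + rₐ)/2 = 2.94854e+10 m, ε = −GM/(2a) = −9.337e+20/(2 · 2.94854e+10) J/kg ≈ -1.583e+10 J/kg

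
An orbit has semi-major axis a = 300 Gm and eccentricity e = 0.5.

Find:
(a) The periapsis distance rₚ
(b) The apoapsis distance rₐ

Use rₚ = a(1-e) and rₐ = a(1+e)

Convert to SI: a = 300 Gm = 3e+11 m.
(a) rₚ = a(1 − e) = 3e+11 · (1 − 0.5) = 3e+11 · 0.5 ≈ 1.5e+11 m = 150 Gm.
(b) rₐ = a(1 + e) = 3e+11 · (1 + 0.5) = 3e+11 · 1.5 ≈ 4.5e+11 m = 450 Gm.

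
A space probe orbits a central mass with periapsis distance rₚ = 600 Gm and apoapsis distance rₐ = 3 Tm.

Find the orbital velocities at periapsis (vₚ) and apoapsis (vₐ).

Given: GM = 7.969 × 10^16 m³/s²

Convert to SI: rₚ = 600 Gm = 6e+11 m; rₐ = 3 Tm = 3e+12 m.
Use the vis-viva equation v² = GM(2/r − 1/a) with a = (rₚ + rₐ)/2 = (6e+11 + 3e+12)/2 = 1.8e+12 m.
vₚ = √(GM · (2/rₚ − 1/a)) = √(7.969e+16 · (2/6e+11 − 1/1.8e+12)) m/s ≈ 470.5 m/s = 470.5 m/s.
vₐ = √(GM · (2/rₐ − 1/a)) = √(7.969e+16 · (2/3e+12 − 1/1.8e+12)) m/s ≈ 94.1 m/s = 94.1 m/s.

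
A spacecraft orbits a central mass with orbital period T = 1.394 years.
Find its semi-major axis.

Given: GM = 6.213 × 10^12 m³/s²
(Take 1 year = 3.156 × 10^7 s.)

Convert to SI: T = 1.394 years = 4.39946e+07 s.
Invert Kepler's third law: a = (GM · T² / (4π²))^(1/3).
Substituting T = 4.39946e+07 s and GM = 6.213e+12 m³/s²:
a = (6.213e+12 · (4.39946e+07)² / (4π²))^(1/3) m
a ≈ 6.728e+08 m = 6.728 × 10^8 m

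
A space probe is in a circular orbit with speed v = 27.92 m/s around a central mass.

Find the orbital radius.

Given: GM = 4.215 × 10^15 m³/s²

For a circular orbit, v² = GM / r, so r = GM / v².
r = 4.215e+15 / (27.92)² m ≈ 5.407e+12 m = 5.407 Tm.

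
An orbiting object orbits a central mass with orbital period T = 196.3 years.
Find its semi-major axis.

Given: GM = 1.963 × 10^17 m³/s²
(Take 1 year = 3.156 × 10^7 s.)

Convert to SI: T = 196.3 years = 6.19523e+09 s.
Invert Kepler's third law: a = (GM · T² / (4π²))^(1/3).
Substituting T = 6.19523e+09 s and GM = 1.963e+17 m³/s²:
a = (1.963e+17 · (6.19523e+09)² / (4π²))^(1/3) m
a ≈ 5.757e+11 m = 575.7 Gm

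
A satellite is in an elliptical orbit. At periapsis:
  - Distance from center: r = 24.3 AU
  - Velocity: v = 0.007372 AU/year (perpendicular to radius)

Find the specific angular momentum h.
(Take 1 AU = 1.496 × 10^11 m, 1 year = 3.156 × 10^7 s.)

Convert to SI: r = 24.3 AU = 3.63528e+12 m; v = 0.007372 AU/year = 34.9446 m/s.
With v perpendicular to r, h = r · v.
h = 3.63528e+12 · 34.9446 m²/s ≈ 1.27e+14 m²/s.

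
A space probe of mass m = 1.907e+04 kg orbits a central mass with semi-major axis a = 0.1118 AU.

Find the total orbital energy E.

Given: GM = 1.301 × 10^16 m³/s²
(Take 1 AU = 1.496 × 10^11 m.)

Convert to SI: a = 0.1118 AU = 1.67253e+10 m.
E = −GMm / (2a).
E = −1.301e+16 · 1.907e+04 / (2 · 1.67253e+10) J ≈ -7.417e+09 J = -7.417 GJ.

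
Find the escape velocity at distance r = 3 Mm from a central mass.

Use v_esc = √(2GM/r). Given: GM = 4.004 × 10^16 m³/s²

Convert to SI: r = 3 Mm = 3e+06 m.
Escape velocity comes from setting total energy to zero: ½v² − GM/r = 0 ⇒ v_esc = √(2GM / r).
v_esc = √(2 · 4.004e+16 / 3e+06) m/s ≈ 1.634e+05 m/s = 163.4 km/s.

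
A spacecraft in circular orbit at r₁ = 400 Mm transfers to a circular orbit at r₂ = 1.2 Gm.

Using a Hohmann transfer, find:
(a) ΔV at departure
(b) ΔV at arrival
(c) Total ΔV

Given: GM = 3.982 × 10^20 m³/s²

Convert to SI: r₁ = 400 Mm = 4e+08 m; r₂ = 1.2 Gm = 1.2e+09 m.
Transfer semi-major axis: a_t = (r₁ + r₂)/2 = (4e+08 + 1.2e+09)/2 = 8e+08 m.
Circular speeds: v₁ = √(GM/r₁) = 997747 m/s, v₂ = √(GM/r₂) = 576050 m/s.
Transfer speeds (vis-viva v² = GM(2/r − 1/a_t)): v₁ᵗ = 1.22199e+06 m/s, v₂ᵗ = 407329 m/s.
(a) ΔV₁ = |v₁ᵗ − v₁| ≈ 2.242e+05 m/s = 224.2 km/s.
(b) ΔV₂ = |v₂ − v₂ᵗ| ≈ 1.687e+05 m/s = 168.7 km/s.
(c) ΔV_total = ΔV₁ + ΔV₂ ≈ 3.93e+05 m/s = 393 km/s.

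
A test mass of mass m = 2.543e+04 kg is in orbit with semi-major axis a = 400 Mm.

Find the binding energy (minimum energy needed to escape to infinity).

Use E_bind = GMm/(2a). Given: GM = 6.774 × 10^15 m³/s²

Convert to SI: a = 400 Mm = 4e+08 m.
Total orbital energy is E = −GMm/(2a); binding energy is E_bind = −E = GMm/(2a).
E_bind = 6.774e+15 · 2.543e+04 / (2 · 4e+08) J ≈ 2.153e+11 J = 215.3 GJ.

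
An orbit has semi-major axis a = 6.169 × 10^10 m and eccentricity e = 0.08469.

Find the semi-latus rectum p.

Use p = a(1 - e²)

p = a (1 − e²).
p = 6.169e+10 · (1 − (0.08469)²) = 6.169e+10 · 0.992828 ≈ 6.125e+10 m = 6.125 × 10^10 m.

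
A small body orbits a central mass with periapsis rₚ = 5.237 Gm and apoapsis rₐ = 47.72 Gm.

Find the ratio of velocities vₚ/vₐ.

Convert to SI: rₚ = 5.237 Gm = 5.237e+09 m; rₐ = 47.72 Gm = 4.772e+10 m.
Conservation of angular momentum gives rₚvₚ = rₐvₐ, so vₚ/vₐ = rₐ/rₚ.
vₚ/vₐ = 4.772e+10 / 5.237e+09 ≈ 9.112.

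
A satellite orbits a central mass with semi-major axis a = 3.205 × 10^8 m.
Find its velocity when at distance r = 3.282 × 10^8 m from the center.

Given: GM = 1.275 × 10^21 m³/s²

Vis-viva: v = √(GM · (2/r − 1/a)).
2/r − 1/a = 2/3.282e+08 − 1/3.205e+08 = 2.97372e-09 m⁻¹.
v = √(1.275e+21 · 2.97372e-09) m/s ≈ 1.947e+06 m/s = 1947 km/s.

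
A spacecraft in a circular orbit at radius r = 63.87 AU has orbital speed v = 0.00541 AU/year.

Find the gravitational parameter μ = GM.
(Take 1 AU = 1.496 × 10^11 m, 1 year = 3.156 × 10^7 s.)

Convert to SI: r = 63.87 AU = 9.55495e+12 m; v = 0.00541 AU/year = 25.6444 m/s.
For a circular orbit v² = GM/r, so GM = v² · r.
GM = (25.6444)² · 9.55495e+12 m³/s² ≈ 6.284e+15 m³/s² = 6.284 × 10^15 m³/s².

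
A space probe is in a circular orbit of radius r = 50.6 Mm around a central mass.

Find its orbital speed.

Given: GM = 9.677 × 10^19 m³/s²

Convert to SI: r = 50.6 Mm = 5.06e+07 m.
For a circular orbit, gravity supplies the centripetal force, so v = √(GM / r).
v = √(9.677e+19 / 5.06e+07) m/s ≈ 1.383e+06 m/s = 1383 km/s.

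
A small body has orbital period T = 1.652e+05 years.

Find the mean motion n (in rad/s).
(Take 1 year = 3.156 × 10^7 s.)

Convert to SI: T = 1.652e+05 years = 5.21371e+12 s.
n = 2π / T.
n = 2π / 5.21371e+12 s ≈ 1.205e-12 rad/s.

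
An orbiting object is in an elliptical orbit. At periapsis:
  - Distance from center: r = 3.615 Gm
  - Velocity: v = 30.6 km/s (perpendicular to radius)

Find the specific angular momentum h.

Convert to SI: r = 3.615 Gm = 3.615e+09 m; v = 30.6 km/s = 30600 m/s.
With v perpendicular to r, h = r · v.
h = 3.615e+09 · 30600 m²/s ≈ 1.106e+14 m²/s.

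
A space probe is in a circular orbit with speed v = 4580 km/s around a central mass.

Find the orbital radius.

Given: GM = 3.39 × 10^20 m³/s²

Convert to SI: v = 4580 km/s = 4.58e+06 m/s.
For a circular orbit, v² = GM / r, so r = GM / v².
r = 3.39e+20 / (4.58e+06)² m ≈ 1.616e+07 m = 1.616 × 10^7 m.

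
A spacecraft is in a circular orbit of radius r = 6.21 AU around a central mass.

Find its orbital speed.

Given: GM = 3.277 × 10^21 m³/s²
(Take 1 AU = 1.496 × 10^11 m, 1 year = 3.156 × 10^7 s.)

Convert to SI: r = 6.21 AU = 9.29016e+11 m.
For a circular orbit, gravity supplies the centripetal force, so v = √(GM / r).
v = √(3.277e+21 / 9.29016e+11) m/s ≈ 5.939e+04 m/s = 12.53 AU/year.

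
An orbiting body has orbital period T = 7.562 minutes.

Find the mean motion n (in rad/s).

Convert to SI: T = 7.562 minutes = 453.72 s.
n = 2π / T.
n = 2π / 453.72 s ≈ 0.01385 rad/s.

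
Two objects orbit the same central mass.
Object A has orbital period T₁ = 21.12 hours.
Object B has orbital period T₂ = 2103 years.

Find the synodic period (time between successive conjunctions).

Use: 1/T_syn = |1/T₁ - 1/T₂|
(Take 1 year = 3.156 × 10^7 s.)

Convert to SI: T₁ = 21.12 hours = 76032 s; T₂ = 2103 years = 6.63707e+10 s.
T_syn = |T₁ · T₂ / (T₁ − T₂)|.
T_syn = |76032 · 6.63707e+10 / (76032 − 6.63707e+10)| s ≈ 7.603e+04 s = 21.12 hours.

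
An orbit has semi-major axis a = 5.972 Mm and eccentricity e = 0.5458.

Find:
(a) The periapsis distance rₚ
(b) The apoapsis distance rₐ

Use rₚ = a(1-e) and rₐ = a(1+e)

Convert to SI: a = 5.972 Mm = 5.972e+06 m.
(a) rₚ = a(1 − e) = 5.972e+06 · (1 − 0.5458) = 5.972e+06 · 0.4542 ≈ 2.712e+06 m = 2.712 Mm.
(b) rₐ = a(1 + e) = 5.972e+06 · (1 + 0.5458) = 5.972e+06 · 1.5458 ≈ 9.232e+06 m = 9.232 Mm.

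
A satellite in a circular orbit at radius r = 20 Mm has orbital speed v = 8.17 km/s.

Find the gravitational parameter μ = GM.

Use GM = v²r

Convert to SI: r = 20 Mm = 2e+07 m; v = 8.17 km/s = 8170 m/s.
For a circular orbit v² = GM/r, so GM = v² · r.
GM = (8170)² · 2e+07 m³/s² ≈ 1.335e+15 m³/s² = 1.335 × 10^15 m³/s².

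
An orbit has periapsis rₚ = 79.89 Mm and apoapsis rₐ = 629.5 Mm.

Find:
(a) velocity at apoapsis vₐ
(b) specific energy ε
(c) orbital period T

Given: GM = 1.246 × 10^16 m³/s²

Convert to SI: rₚ = 79.89 Mm = 7.989e+07 m; rₐ = 629.5 Mm = 6.295e+08 m.
(a) With a = (rₚ + rₐ)/2 = 3.54695e+08 m, vₐ = √(GM (2/rₐ − 1/a)) = √(1.246e+16 · (2/6.295e+08 − 1/3.54695e+08)) m/s ≈ 2111 m/s
(b) With a = (rₚ + rₐ)/2 = 3.54695e+08 m, ε = −GM/(2a) = −1.246e+16/(2 · 3.54695e+08) J/kg ≈ -1.756e+07 J/kg
(c) With a = (rₚ + rₐ)/2 = 3.54695e+08 m, T = 2π √(a³/GM) = 2π √((3.54695e+08)³/1.246e+16) s ≈ 3.76e+05 s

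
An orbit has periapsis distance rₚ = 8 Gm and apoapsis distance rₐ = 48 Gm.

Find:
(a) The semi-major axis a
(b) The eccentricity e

Convert to SI: rₚ = 8 Gm = 8e+09 m; rₐ = 48 Gm = 4.8e+10 m.
(a) a = (rₚ + rₐ) / 2 = (8e+09 + 4.8e+10) / 2 ≈ 2.8e+10 m = 28 Gm.
(b) e = (rₐ − rₚ) / (rₐ + rₚ) = (4.8e+10 − 8e+09) / (4.8e+10 + 8e+09) ≈ 0.7143.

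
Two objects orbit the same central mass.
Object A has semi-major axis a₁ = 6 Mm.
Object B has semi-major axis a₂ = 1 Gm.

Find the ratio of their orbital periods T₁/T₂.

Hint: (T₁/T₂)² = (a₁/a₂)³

Convert to SI: a₁ = 6 Mm = 6e+06 m; a₂ = 1 Gm = 1e+09 m.
From Kepler's third law, (T₁/T₂)² = (a₁/a₂)³, so T₁/T₂ = (a₁/a₂)^(3/2).
a₁/a₂ = 6e+06 / 1e+09 = 0.006.
T₁/T₂ = (0.006)^(3/2) ≈ 0.0004648.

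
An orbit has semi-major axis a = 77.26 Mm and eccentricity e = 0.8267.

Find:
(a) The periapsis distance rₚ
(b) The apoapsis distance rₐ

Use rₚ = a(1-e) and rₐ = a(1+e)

Convert to SI: a = 77.26 Mm = 7.726e+07 m.
(a) rₚ = a(1 − e) = 7.726e+07 · (1 − 0.8267) = 7.726e+07 · 0.1733 ≈ 1.339e+07 m = 13.39 Mm.
(b) rₐ = a(1 + e) = 7.726e+07 · (1 + 0.8267) = 7.726e+07 · 1.8267 ≈ 1.411e+08 m = 141.1 Mm.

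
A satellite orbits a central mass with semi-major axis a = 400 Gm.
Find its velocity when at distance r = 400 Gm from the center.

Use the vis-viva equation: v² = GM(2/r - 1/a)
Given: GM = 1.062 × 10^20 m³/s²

Convert to SI: a = 400 Gm = 4e+11 m; r = 400 Gm = 4e+11 m.
Vis-viva: v = √(GM · (2/r − 1/a)).
2/r − 1/a = 2/4e+11 − 1/4e+11 = 2.5e-12 m⁻¹.
v = √(1.062e+20 · 2.5e-12) m/s ≈ 1.629e+04 m/s = 16.29 km/s.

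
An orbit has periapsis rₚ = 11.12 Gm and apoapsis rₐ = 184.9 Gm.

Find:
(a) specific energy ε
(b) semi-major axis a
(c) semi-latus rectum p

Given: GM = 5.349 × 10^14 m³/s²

Convert to SI: rₚ = 11.12 Gm = 1.112e+10 m; rₐ = 184.9 Gm = 1.849e+11 m.
(a) With a = (rₚ + rₐ)/2 = 9.801e+10 m, ε = −GM/(2a) = −5.349e+14/(2 · 9.801e+10) J/kg ≈ -2729 J/kg
(b) a = (rₚ + rₐ)/2 = (1.112e+10 + 1.849e+11)/2 ≈ 9.801e+10 m
(c) From a = (rₚ + rₐ)/2 = 9.801e+10 m and e = (rₐ − rₚ)/(rₐ + rₚ) = 0.886542, p = a(1 − e²) = 9.801e+10 · (1 − (0.886542)²) ≈ 2.098e+10 m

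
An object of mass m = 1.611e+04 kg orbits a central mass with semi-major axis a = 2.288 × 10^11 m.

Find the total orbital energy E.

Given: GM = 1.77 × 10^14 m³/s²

E = −GMm / (2a).
E = −1.77e+14 · 1.611e+04 / (2 · 2.288e+11) J ≈ -6.231e+06 J = -6.231 MJ.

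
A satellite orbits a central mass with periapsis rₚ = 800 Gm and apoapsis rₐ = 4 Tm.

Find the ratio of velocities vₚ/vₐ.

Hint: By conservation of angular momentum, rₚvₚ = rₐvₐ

Convert to SI: rₚ = 800 Gm = 8e+11 m; rₐ = 4 Tm = 4e+12 m.
Conservation of angular momentum gives rₚvₚ = rₐvₐ, so vₚ/vₐ = rₐ/rₚ.
vₚ/vₐ = 4e+12 / 8e+11 ≈ 5.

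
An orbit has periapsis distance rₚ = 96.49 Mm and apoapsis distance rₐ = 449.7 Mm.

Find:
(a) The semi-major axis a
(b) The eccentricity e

Convert to SI: rₚ = 96.49 Mm = 9.649e+07 m; rₐ = 449.7 Mm = 4.497e+08 m.
(a) a = (rₚ + rₐ) / 2 = (9.649e+07 + 4.497e+08) / 2 ≈ 2.731e+08 m = 273.1 Mm.
(b) e = (rₐ − rₚ) / (rₐ + rₚ) = (4.497e+08 − 9.649e+07) / (4.497e+08 + 9.649e+07) ≈ 0.6467.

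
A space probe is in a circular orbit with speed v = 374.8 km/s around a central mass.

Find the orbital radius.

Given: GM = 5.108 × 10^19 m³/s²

Convert to SI: v = 374.8 km/s = 374800 m/s.
For a circular orbit, v² = GM / r, so r = GM / v².
r = 5.108e+19 / (374800)² m ≈ 3.636e+08 m = 3.636 × 10^8 m.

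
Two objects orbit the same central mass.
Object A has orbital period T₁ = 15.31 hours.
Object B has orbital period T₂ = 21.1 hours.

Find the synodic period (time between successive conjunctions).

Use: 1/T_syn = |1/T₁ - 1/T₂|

Convert to SI: T₁ = 15.31 hours = 55116 s; T₂ = 21.1 hours = 75960 s.
T_syn = |T₁ · T₂ / (T₁ − T₂)|.
T_syn = |55116 · 75960 / (55116 − 75960)| s ≈ 2.009e+05 s = 2.325 days.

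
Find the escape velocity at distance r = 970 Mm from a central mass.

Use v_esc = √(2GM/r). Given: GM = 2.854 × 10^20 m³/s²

Convert to SI: r = 970 Mm = 9.7e+08 m.
Escape velocity comes from setting total energy to zero: ½v² − GM/r = 0 ⇒ v_esc = √(2GM / r).
v_esc = √(2 · 2.854e+20 / 9.7e+08) m/s ≈ 7.671e+05 m/s = 767.1 km/s.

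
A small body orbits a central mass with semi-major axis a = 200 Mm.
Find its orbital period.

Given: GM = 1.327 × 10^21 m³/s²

Convert to SI: a = 200 Mm = 2e+08 m.
Kepler's third law: T = 2π √(a³ / GM).
Substituting a = 2e+08 m and GM = 1.327e+21 m³/s²:
T = 2π √((2e+08)³ / 1.327e+21) s
T ≈ 487.9 s = 8.131 minutes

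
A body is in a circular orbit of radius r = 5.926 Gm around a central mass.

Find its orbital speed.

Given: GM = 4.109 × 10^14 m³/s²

Convert to SI: r = 5.926 Gm = 5.926e+09 m.
For a circular orbit, gravity supplies the centripetal force, so v = √(GM / r).
v = √(4.109e+14 / 5.926e+09) m/s ≈ 263.3 m/s = 263.3 m/s.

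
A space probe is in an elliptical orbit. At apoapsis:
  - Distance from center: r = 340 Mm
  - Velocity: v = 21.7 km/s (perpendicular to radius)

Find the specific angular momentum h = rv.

Convert to SI: r = 340 Mm = 3.4e+08 m; v = 21.7 km/s = 21700 m/s.
With v perpendicular to r, h = r · v.
h = 3.4e+08 · 21700 m²/s ≈ 7.378e+12 m²/s.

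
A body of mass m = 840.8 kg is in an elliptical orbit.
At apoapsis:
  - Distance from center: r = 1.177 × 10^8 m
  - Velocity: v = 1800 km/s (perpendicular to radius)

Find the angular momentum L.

Convert to SI: v = 1800 km/s = 1.8e+06 m/s.
Since v is perpendicular to r, L = m · v · r.
L = 840.8 · 1.8e+06 · 1.177e+08 kg·m²/s ≈ 1.781e+17 kg·m²/s.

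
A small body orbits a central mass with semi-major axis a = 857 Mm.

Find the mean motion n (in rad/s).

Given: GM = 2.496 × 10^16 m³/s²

Convert to SI: a = 857 Mm = 8.57e+08 m.
n = √(GM / a³).
n = √(2.496e+16 / (8.57e+08)³) rad/s ≈ 6.297e-06 rad/s.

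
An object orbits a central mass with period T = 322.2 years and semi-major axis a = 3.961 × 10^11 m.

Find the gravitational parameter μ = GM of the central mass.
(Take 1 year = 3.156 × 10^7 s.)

Convert to SI: T = 322.2 years = 1.01686e+10 s.
GM = 4π² · a³ / T².
GM = 4π² · (3.961e+11)³ / (1.01686e+10)² m³/s² ≈ 2.373e+16 m³/s² = 2.373 × 10^16 m³/s².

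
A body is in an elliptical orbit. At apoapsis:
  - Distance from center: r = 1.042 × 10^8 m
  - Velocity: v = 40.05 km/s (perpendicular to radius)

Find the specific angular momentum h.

Convert to SI: v = 40.05 km/s = 40050 m/s.
With v perpendicular to r, h = r · v.
h = 1.042e+08 · 40050 m²/s ≈ 4.173e+12 m²/s.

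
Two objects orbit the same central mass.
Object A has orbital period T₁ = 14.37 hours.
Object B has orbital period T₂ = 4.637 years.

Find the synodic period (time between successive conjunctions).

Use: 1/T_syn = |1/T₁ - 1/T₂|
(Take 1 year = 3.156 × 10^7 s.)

Convert to SI: T₁ = 14.37 hours = 51732 s; T₂ = 4.637 years = 1.46344e+08 s.
T_syn = |T₁ · T₂ / (T₁ − T₂)|.
T_syn = |51732 · 1.46344e+08 / (51732 − 1.46344e+08)| s ≈ 5.175e+04 s = 14.38 hours.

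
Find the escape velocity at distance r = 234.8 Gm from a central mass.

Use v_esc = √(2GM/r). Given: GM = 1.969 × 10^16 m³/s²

Convert to SI: r = 234.8 Gm = 2.348e+11 m.
Escape velocity comes from setting total energy to zero: ½v² − GM/r = 0 ⇒ v_esc = √(2GM / r).
v_esc = √(2 · 1.969e+16 / 2.348e+11) m/s ≈ 409.5 m/s = 409.5 m/s.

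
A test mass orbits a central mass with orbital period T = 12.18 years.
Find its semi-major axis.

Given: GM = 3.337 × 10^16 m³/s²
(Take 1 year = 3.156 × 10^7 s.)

Convert to SI: T = 12.18 years = 3.84401e+08 s.
Invert Kepler's third law: a = (GM · T² / (4π²))^(1/3).
Substituting T = 3.84401e+08 s and GM = 3.337e+16 m³/s²:
a = (3.337e+16 · (3.84401e+08)² / (4π²))^(1/3) m
a ≈ 4.999e+10 m = 49.99 Gm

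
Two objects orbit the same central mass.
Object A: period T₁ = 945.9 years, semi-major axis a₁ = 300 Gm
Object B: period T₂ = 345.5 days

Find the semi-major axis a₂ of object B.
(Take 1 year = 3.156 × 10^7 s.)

Convert to SI: T₁ = 945.9 years = 2.98526e+10 s; a₁ = 300 Gm = 3e+11 m; T₂ = 345.5 days = 2.98512e+07 s.
Kepler's third law: (T₁/T₂)² = (a₁/a₂)³ ⇒ a₂ = a₁ · (T₂/T₁)^(2/3).
T₂/T₁ = 2.98512e+07 / 2.98526e+10 = 0.000999953.
a₂ = 3e+11 · (0.000999953)^(2/3) m ≈ 3e+09 m = 3 Gm.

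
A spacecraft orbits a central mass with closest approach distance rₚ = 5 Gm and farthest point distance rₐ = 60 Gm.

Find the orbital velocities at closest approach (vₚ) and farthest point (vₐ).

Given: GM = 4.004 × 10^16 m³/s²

Convert to SI: rₚ = 5 Gm = 5e+09 m; rₐ = 60 Gm = 6e+10 m.
Use the vis-viva equation v² = GM(2/r − 1/a) with a = (rₚ + rₐ)/2 = (5e+09 + 6e+10)/2 = 3.25e+10 m.
vₚ = √(GM · (2/rₚ − 1/a)) = √(4.004e+16 · (2/5e+09 − 1/3.25e+10)) m/s ≈ 3845 m/s = 3.845 km/s.
vₐ = √(GM · (2/rₐ − 1/a)) = √(4.004e+16 · (2/6e+10 − 1/3.25e+10)) m/s ≈ 320.4 m/s = 320.4 m/s.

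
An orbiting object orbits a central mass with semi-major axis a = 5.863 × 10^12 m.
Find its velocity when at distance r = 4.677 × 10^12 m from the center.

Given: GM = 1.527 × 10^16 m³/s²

Vis-viva: v = √(GM · (2/r − 1/a)).
2/r − 1/a = 2/4.677e+12 − 1/5.863e+12 = 2.57063e-13 m⁻¹.
v = √(1.527e+16 · 2.57063e-13) m/s ≈ 62.65 m/s = 62.65 m/s.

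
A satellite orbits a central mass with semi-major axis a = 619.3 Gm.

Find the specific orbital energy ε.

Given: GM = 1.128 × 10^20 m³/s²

Convert to SI: a = 619.3 Gm = 6.193e+11 m.
ε = −GM / (2a).
ε = −1.128e+20 / (2 · 6.193e+11) J/kg ≈ -9.107e+07 J/kg = -91.07 MJ/kg.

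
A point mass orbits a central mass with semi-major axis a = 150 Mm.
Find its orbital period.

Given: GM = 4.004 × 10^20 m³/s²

Convert to SI: a = 150 Mm = 1.5e+08 m.
Kepler's third law: T = 2π √(a³ / GM).
Substituting a = 1.5e+08 m and GM = 4.004e+20 m³/s²:
T = 2π √((1.5e+08)³ / 4.004e+20) s
T ≈ 576.9 s = 9.614 minutes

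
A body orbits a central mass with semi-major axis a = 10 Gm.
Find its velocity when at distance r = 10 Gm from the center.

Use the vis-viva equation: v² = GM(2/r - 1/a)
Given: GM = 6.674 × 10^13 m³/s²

Convert to SI: a = 10 Gm = 1e+10 m; r = 10 Gm = 1e+10 m.
Vis-viva: v = √(GM · (2/r − 1/a)).
2/r − 1/a = 2/1e+10 − 1/1e+10 = 1e-10 m⁻¹.
v = √(6.674e+13 · 1e-10) m/s ≈ 81.69 m/s = 81.69 m/s.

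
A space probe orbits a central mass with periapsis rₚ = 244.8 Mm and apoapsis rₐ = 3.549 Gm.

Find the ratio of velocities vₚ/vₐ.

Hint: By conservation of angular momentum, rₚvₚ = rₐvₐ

Convert to SI: rₚ = 244.8 Mm = 2.448e+08 m; rₐ = 3.549 Gm = 3.549e+09 m.
Conservation of angular momentum gives rₚvₚ = rₐvₐ, so vₚ/vₐ = rₐ/rₚ.
vₚ/vₐ = 3.549e+09 / 2.448e+08 ≈ 14.5.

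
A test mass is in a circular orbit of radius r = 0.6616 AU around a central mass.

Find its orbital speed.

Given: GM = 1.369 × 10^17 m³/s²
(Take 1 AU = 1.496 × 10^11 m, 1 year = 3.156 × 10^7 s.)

Convert to SI: r = 0.6616 AU = 9.89754e+10 m.
For a circular orbit, gravity supplies the centripetal force, so v = √(GM / r).
v = √(1.369e+17 / 9.89754e+10) m/s ≈ 1176 m/s = 0.2481 AU/year.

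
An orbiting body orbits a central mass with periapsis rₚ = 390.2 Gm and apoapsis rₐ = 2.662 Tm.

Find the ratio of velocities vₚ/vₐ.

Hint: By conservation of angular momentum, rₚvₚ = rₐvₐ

Convert to SI: rₚ = 390.2 Gm = 3.902e+11 m; rₐ = 2.662 Tm = 2.662e+12 m.
Conservation of angular momentum gives rₚvₚ = rₐvₐ, so vₚ/vₐ = rₐ/rₚ.
vₚ/vₐ = 2.662e+12 / 3.902e+11 ≈ 6.822.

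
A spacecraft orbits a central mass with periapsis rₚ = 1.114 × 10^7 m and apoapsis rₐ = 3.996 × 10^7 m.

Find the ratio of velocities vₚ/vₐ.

Conservation of angular momentum gives rₚvₚ = rₐvₐ, so vₚ/vₐ = rₐ/rₚ.
vₚ/vₐ = 3.996e+07 / 1.114e+07 ≈ 3.587.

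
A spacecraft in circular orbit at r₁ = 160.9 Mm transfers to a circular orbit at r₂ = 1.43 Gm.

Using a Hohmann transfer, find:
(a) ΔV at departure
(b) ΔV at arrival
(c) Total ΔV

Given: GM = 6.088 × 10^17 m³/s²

Convert to SI: r₁ = 160.9 Mm = 1.609e+08 m; r₂ = 1.43 Gm = 1.43e+09 m.
Transfer semi-major axis: a_t = (r₁ + r₂)/2 = (1.609e+08 + 1.43e+09)/2 = 7.9545e+08 m.
Circular speeds: v₁ = √(GM/r₁) = 61511.9 m/s, v₂ = √(GM/r₂) = 20633.3 m/s.
Transfer speeds (vis-viva v² = GM(2/r − 1/a_t)): v₁ᵗ = 82474.7 m/s, v₂ᵗ = 9279.85 m/s.
(a) ΔV₁ = |v₁ᵗ − v₁| ≈ 2.096e+04 m/s = 20.96 km/s.
(b) ΔV₂ = |v₂ − v₂ᵗ| ≈ 1.135e+04 m/s = 11.35 km/s.
(c) ΔV_total = ΔV₁ + ΔV₂ ≈ 3.232e+04 m/s = 32.32 km/s.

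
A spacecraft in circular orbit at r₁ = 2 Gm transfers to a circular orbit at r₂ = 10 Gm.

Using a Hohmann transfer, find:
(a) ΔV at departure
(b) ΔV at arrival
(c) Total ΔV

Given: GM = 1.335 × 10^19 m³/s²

Convert to SI: r₁ = 2 Gm = 2e+09 m; r₂ = 10 Gm = 1e+10 m.
Transfer semi-major axis: a_t = (r₁ + r₂)/2 = (2e+09 + 1e+10)/2 = 6e+09 m.
Circular speeds: v₁ = √(GM/r₁) = 81700.7 m/s, v₂ = √(GM/r₂) = 36537.7 m/s.
Transfer speeds (vis-viva v² = GM(2/r − 1/a_t)): v₁ᵗ = 105475 m/s, v₂ᵗ = 21095 m/s.
(a) ΔV₁ = |v₁ᵗ − v₁| ≈ 2.377e+04 m/s = 23.77 km/s.
(b) ΔV₂ = |v₂ − v₂ᵗ| ≈ 1.544e+04 m/s = 15.44 km/s.
(c) ΔV_total = ΔV₁ + ΔV₂ ≈ 3.922e+04 m/s = 39.22 km/s.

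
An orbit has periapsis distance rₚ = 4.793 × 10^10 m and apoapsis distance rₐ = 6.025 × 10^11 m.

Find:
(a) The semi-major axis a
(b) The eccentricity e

(a) a = (rₚ + rₐ) / 2 = (4.793e+10 + 6.025e+11) / 2 ≈ 3.252e+11 m = 3.252 × 10^11 m.
(b) e = (rₐ − rₚ) / (rₐ + rₚ) = (6.025e+11 − 4.793e+10) / (6.025e+11 + 4.793e+10) ≈ 0.8526.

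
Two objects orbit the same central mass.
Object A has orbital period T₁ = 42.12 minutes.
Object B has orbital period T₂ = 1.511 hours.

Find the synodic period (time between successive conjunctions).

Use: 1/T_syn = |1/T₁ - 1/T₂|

Convert to SI: T₁ = 42.12 minutes = 2527.2 s; T₂ = 1.511 hours = 5439.6 s.
T_syn = |T₁ · T₂ / (T₁ − T₂)|.
T_syn = |2527.2 · 5439.6 / (2527.2 − 5439.6)| s ≈ 4720 s = 1.311 hours.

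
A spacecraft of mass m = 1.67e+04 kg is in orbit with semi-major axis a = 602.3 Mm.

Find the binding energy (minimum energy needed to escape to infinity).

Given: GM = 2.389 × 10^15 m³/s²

Convert to SI: a = 602.3 Mm = 6.023e+08 m.
Total orbital energy is E = −GMm/(2a); binding energy is E_bind = −E = GMm/(2a).
E_bind = 2.389e+15 · 1.67e+04 / (2 · 6.023e+08) J ≈ 3.312e+10 J = 33.12 GJ.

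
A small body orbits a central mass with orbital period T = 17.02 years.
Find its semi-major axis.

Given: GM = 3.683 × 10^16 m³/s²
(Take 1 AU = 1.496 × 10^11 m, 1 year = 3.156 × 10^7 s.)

Convert to SI: T = 17.02 years = 5.37151e+08 s.
Invert Kepler's third law: a = (GM · T² / (4π²))^(1/3).
Substituting T = 5.37151e+08 s and GM = 3.683e+16 m³/s²:
a = (3.683e+16 · (5.37151e+08)² / (4π²))^(1/3) m
a ≈ 6.457e+10 m = 0.4316 AU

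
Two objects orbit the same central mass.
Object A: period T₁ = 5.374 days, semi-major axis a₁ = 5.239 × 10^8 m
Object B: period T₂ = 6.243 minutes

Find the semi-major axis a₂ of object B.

Convert to SI: T₁ = 5.374 days = 464314 s; T₂ = 6.243 minutes = 374.58 s.
Kepler's third law: (T₁/T₂)² = (a₁/a₂)³ ⇒ a₂ = a₁ · (T₂/T₁)^(2/3).
T₂/T₁ = 374.58 / 464314 = 0.000806739.
a₂ = 5.239e+08 · (0.000806739)^(2/3) m ≈ 4.54e+06 m = 4.54 × 10^6 m.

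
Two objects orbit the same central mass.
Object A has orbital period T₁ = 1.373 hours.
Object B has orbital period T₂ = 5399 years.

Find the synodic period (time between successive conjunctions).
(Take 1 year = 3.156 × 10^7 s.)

Convert to SI: T₁ = 1.373 hours = 4942.8 s; T₂ = 5399 years = 1.70392e+11 s.
T_syn = |T₁ · T₂ / (T₁ − T₂)|.
T_syn = |4942.8 · 1.70392e+11 / (4942.8 − 1.70392e+11)| s ≈ 4943 s = 1.373 hours.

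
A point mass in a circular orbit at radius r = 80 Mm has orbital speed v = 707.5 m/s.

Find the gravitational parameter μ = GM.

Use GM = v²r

Convert to SI: r = 80 Mm = 8e+07 m.
For a circular orbit v² = GM/r, so GM = v² · r.
GM = (707.5)² · 8e+07 m³/s² ≈ 4.004e+13 m³/s² = 4.004 × 10^13 m³/s².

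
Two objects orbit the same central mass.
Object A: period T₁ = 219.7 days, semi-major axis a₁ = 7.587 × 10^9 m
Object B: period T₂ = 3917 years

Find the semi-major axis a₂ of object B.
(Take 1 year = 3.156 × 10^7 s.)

Convert to SI: T₁ = 219.7 days = 1.89821e+07 s; T₂ = 3917 years = 1.23621e+11 s.
Kepler's third law: (T₁/T₂)² = (a₁/a₂)³ ⇒ a₂ = a₁ · (T₂/T₁)^(2/3).
T₂/T₁ = 1.23621e+11 / 1.89821e+07 = 6512.49.
a₂ = 7.587e+09 · (6512.49)^(2/3) m ≈ 2.646e+12 m = 2.646 × 10^12 m.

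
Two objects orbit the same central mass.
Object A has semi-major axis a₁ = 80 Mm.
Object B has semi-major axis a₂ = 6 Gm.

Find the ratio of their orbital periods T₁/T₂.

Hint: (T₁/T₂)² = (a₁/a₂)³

Convert to SI: a₁ = 80 Mm = 8e+07 m; a₂ = 6 Gm = 6e+09 m.
From Kepler's third law, (T₁/T₂)² = (a₁/a₂)³, so T₁/T₂ = (a₁/a₂)^(3/2).
a₁/a₂ = 8e+07 / 6e+09 = 0.0133333.
T₁/T₂ = (0.0133333)^(3/2) ≈ 0.00154.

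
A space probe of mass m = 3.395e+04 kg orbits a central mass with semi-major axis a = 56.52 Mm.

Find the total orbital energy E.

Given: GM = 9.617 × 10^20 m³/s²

Convert to SI: a = 56.52 Mm = 5.652e+07 m.
E = −GMm / (2a).
E = −9.617e+20 · 3.395e+04 / (2 · 5.652e+07) J ≈ -2.888e+17 J = -288.8 PJ.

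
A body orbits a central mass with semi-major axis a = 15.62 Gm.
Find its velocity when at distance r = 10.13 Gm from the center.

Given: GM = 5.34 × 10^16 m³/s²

Convert to SI: a = 15.62 Gm = 1.562e+10 m; r = 10.13 Gm = 1.013e+10 m.
Vis-viva: v = √(GM · (2/r − 1/a)).
2/r − 1/a = 2/1.013e+10 − 1/1.562e+10 = 1.33413e-10 m⁻¹.
v = √(5.34e+16 · 1.33413e-10) m/s ≈ 2669 m/s = 2.669 km/s.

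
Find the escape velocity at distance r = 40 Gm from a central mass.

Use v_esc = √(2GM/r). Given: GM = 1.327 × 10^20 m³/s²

Convert to SI: r = 40 Gm = 4e+10 m.
Escape velocity comes from setting total energy to zero: ½v² − GM/r = 0 ⇒ v_esc = √(2GM / r).
v_esc = √(2 · 1.327e+20 / 4e+10) m/s ≈ 8.146e+04 m/s = 81.46 km/s.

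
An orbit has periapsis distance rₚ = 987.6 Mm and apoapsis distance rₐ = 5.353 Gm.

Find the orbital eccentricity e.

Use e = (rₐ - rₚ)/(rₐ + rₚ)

Convert to SI: rₚ = 987.6 Mm = 9.876e+08 m; rₐ = 5.353 Gm = 5.353e+09 m.
e = (rₐ − rₚ) / (rₐ + rₚ).
e = (5.353e+09 − 9.876e+08) / (5.353e+09 + 9.876e+08) = 4.3654e+09 / 6.3406e+09 ≈ 0.6885.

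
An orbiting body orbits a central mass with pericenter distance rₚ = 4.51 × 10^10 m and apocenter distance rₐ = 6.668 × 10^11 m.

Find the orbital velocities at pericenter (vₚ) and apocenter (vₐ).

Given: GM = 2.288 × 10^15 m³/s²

Use the vis-viva equation v² = GM(2/r − 1/a) with a = (rₚ + rₐ)/2 = (4.51e+10 + 6.668e+11)/2 = 3.5595e+11 m.
vₚ = √(GM · (2/rₚ − 1/a)) = √(2.288e+15 · (2/4.51e+10 − 1/3.5595e+11)) m/s ≈ 308.3 m/s = 308.3 m/s.
vₐ = √(GM · (2/rₐ − 1/a)) = √(2.288e+15 · (2/6.668e+11 − 1/3.5595e+11)) m/s ≈ 20.85 m/s = 20.85 m/s.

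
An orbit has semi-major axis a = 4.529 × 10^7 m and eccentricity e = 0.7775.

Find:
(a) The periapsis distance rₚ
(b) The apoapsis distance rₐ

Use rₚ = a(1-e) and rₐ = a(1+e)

(a) rₚ = a(1 − e) = 4.529e+07 · (1 − 0.7775) = 4.529e+07 · 0.2225 ≈ 1.008e+07 m = 1.008 × 10^7 m.
(b) rₐ = a(1 + e) = 4.529e+07 · (1 + 0.7775) = 4.529e+07 · 1.7775 ≈ 8.05e+07 m = 8.05 × 10^7 m.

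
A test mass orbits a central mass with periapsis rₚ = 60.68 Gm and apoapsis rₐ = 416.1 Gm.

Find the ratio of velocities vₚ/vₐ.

Convert to SI: rₚ = 60.68 Gm = 6.068e+10 m; rₐ = 416.1 Gm = 4.161e+11 m.
Conservation of angular momentum gives rₚvₚ = rₐvₐ, so vₚ/vₐ = rₐ/rₚ.
vₚ/vₐ = 4.161e+11 / 6.068e+10 ≈ 6.857.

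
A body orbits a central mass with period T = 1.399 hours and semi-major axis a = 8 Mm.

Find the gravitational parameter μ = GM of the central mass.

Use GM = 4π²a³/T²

Convert to SI: T = 1.399 hours = 5036.4 s; a = 8 Mm = 8e+06 m.
GM = 4π² · a³ / T².
GM = 4π² · (8e+06)³ / (5036.4)² m³/s² ≈ 7.969e+14 m³/s² = 7.969 × 10^14 m³/s².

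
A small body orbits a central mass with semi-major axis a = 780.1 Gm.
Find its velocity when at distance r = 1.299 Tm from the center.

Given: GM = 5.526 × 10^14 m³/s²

Convert to SI: a = 780.1 Gm = 7.801e+11 m; r = 1.299 Tm = 1.299e+12 m.
Vis-viva: v = √(GM · (2/r − 1/a)).
2/r − 1/a = 2/1.299e+12 − 1/7.801e+11 = 2.57759e-13 m⁻¹.
v = √(5.526e+14 · 2.57759e-13) m/s ≈ 11.93 m/s = 11.93 m/s.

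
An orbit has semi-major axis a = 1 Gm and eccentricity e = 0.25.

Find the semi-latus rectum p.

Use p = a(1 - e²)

Convert to SI: a = 1 Gm = 1e+09 m.
p = a (1 − e²).
p = 1e+09 · (1 − (0.25)²) = 1e+09 · 0.9375 ≈ 9.375e+08 m = 937.5 Mm.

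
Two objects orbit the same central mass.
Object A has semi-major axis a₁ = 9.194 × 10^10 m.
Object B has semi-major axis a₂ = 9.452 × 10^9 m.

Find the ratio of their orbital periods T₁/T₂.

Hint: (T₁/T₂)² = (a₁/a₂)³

From Kepler's third law, (T₁/T₂)² = (a₁/a₂)³, so T₁/T₂ = (a₁/a₂)^(3/2).
a₁/a₂ = 9.194e+10 / 9.452e+09 = 9.72704.
T₁/T₂ = (9.72704)^(3/2) ≈ 30.34.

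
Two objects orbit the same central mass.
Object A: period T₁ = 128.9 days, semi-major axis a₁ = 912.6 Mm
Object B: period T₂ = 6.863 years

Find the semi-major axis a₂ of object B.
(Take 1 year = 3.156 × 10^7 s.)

Convert to SI: T₁ = 128.9 days = 1.1137e+07 s; a₁ = 912.6 Mm = 9.126e+08 m; T₂ = 6.863 years = 2.16596e+08 s.
Kepler's third law: (T₁/T₂)² = (a₁/a₂)³ ⇒ a₂ = a₁ · (T₂/T₁)^(2/3).
T₂/T₁ = 2.16596e+08 / 1.1137e+07 = 19.4484.
a₂ = 9.126e+08 · (19.4484)^(2/3) m ≈ 6.6e+09 m = 6.6 Gm.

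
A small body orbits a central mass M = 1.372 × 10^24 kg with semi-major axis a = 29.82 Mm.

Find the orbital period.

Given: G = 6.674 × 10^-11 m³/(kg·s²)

Convert to SI: a = 29.82 Mm = 2.982e+07 m.
GM = G · M = 6.674e-11 · 1.372e+24 = 9.15673e+13 m³/s².
Kepler's third law: T = 2π √(a³ / GM).
Substituting a = 2.982e+07 m and GM = 9.15673e+13 m³/s²:
T = 2π √((2.982e+07)³ / 9.15673e+13) s
T ≈ 1.069e+05 s = 1.238 days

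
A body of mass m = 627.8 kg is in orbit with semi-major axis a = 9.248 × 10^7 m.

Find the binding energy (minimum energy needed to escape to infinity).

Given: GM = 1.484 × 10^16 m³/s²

Total orbital energy is E = −GMm/(2a); binding energy is E_bind = −E = GMm/(2a).
E_bind = 1.484e+16 · 627.8 / (2 · 9.248e+07) J ≈ 5.037e+10 J = 50.37 GJ.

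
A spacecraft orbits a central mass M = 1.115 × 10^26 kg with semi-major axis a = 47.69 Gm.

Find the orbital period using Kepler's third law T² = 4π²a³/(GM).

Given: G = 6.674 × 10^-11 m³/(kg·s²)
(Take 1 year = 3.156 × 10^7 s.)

Convert to SI: a = 47.69 Gm = 4.769e+10 m.
GM = G · M = 6.674e-11 · 1.115e+26 = 7.44151e+15 m³/s².
Kepler's third law: T = 2π √(a³ / GM).
Substituting a = 4.769e+10 m and GM = 7.44151e+15 m³/s²:
T = 2π √((4.769e+10)³ / 7.44151e+15) s
T ≈ 7.586e+08 s = 24.04 years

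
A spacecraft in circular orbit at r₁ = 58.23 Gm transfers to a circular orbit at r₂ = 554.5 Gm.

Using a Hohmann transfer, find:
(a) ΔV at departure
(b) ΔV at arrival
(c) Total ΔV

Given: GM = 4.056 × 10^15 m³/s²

Convert to SI: r₁ = 58.23 Gm = 5.823e+10 m; r₂ = 554.5 Gm = 5.545e+11 m.
Transfer semi-major axis: a_t = (r₁ + r₂)/2 = (5.823e+10 + 5.545e+11)/2 = 3.06365e+11 m.
Circular speeds: v₁ = √(GM/r₁) = 263.922 m/s, v₂ = √(GM/r₂) = 85.526 m/s.
Transfer speeds (vis-viva v² = GM(2/r − 1/a_t)): v₁ᵗ = 355.064 m/s, v₂ᵗ = 37.2865 m/s.
(a) ΔV₁ = |v₁ᵗ − v₁| ≈ 91.14 m/s = 91.14 m/s.
(b) ΔV₂ = |v₂ − v₂ᵗ| ≈ 48.24 m/s = 48.24 m/s.
(c) ΔV_total = ΔV₁ + ΔV₂ ≈ 139.4 m/s = 139.4 m/s.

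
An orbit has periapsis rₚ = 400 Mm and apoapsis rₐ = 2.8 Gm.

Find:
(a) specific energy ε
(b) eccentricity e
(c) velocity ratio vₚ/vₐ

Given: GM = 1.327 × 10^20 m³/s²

Convert to SI: rₚ = 400 Mm = 4e+08 m; rₐ = 2.8 Gm = 2.8e+09 m.
(a) With a = (rₚ + rₐ)/2 = 1.6e+09 m, ε = −GM/(2a) = −1.327e+20/(2 · 1.6e+09) J/kg ≈ -4.147e+10 J/kg
(b) e = (rₐ − rₚ)/(rₐ + rₚ) = (2.8e+09 − 4e+08)/(2.8e+09 + 4e+08) ≈ 0.75
(c) Conservation of angular momentum (rₚvₚ = rₐvₐ) gives vₚ/vₐ = rₐ/rₚ = 2.8e+09/4e+08 ≈ 7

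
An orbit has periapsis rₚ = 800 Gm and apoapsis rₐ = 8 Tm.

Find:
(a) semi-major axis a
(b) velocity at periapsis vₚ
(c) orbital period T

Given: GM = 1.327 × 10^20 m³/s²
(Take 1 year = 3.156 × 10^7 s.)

Convert to SI: rₚ = 800 Gm = 8e+11 m; rₐ = 8 Tm = 8e+12 m.
(a) a = (rₚ + rₐ)/2 = (8e+11 + 8e+12)/2 ≈ 4.4e+12 m
(b) With a = (rₚ + rₐ)/2 = 4.4e+12 m, vₚ = √(GM (2/rₚ − 1/a)) = √(1.327e+20 · (2/8e+11 − 1/4.4e+12)) m/s ≈ 1.737e+04 m/s
(c) With a = (rₚ + rₐ)/2 = 4.4e+12 m, T = 2π √(a³/GM) = 2π √((4.4e+12)³/1.327e+20) s ≈ 5.034e+09 s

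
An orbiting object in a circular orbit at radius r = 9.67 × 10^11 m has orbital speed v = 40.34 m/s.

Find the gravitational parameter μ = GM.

For a circular orbit v² = GM/r, so GM = v² · r.
GM = (40.34)² · 9.67e+11 m³/s² ≈ 1.574e+15 m³/s² = 1.574 × 10^15 m³/s².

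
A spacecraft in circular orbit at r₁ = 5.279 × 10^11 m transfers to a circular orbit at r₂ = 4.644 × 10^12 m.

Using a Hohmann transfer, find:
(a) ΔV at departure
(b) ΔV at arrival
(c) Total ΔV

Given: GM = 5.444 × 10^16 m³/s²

Transfer semi-major axis: a_t = (r₁ + r₂)/2 = (5.279e+11 + 4.644e+12)/2 = 2.58595e+12 m.
Circular speeds: v₁ = √(GM/r₁) = 321.132 m/s, v₂ = √(GM/r₂) = 108.271 m/s.
Transfer speeds (vis-viva v² = GM(2/r − 1/a_t)): v₁ᵗ = 430.347 m/s, v₂ᵗ = 48.9191 m/s.
(a) ΔV₁ = |v₁ᵗ − v₁| ≈ 109.2 m/s = 109.2 m/s.
(b) ΔV₂ = |v₂ − v₂ᵗ| ≈ 59.35 m/s = 59.35 m/s.
(c) ΔV_total = ΔV₁ + ΔV₂ ≈ 168.6 m/s = 168.6 m/s.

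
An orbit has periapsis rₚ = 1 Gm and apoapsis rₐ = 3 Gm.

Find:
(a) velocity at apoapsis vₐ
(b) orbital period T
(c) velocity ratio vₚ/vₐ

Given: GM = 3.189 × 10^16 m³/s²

Convert to SI: rₚ = 1 Gm = 1e+09 m; rₐ = 3 Gm = 3e+09 m.
(a) With a = (rₚ + rₐ)/2 = 2e+09 m, vₐ = √(GM (2/rₐ − 1/a)) = √(3.189e+16 · (2/3e+09 − 1/2e+09)) m/s ≈ 2305 m/s
(b) With a = (rₚ + rₐ)/2 = 2e+09 m, T = 2π √(a³/GM) = 2π √((2e+09)³/3.189e+16) s ≈ 3.147e+06 s
(c) Conservation of angular momentum (rₚvₚ = rₐvₐ) gives vₚ/vₐ = rₐ/rₚ = 3e+09/1e+09 ≈ 3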